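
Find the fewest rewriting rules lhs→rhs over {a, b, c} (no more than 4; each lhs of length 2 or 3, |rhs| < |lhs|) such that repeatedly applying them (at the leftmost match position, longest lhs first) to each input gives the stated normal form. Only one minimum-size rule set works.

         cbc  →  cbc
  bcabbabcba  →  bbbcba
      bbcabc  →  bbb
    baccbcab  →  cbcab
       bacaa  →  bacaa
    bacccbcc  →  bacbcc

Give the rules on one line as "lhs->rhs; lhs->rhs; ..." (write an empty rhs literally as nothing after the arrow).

  | cbc
  | bcabbabcba => bcabcbcba => bccbbcba => bbbcba
  | bbcabc => bbccb => bbb
  | baccbcab => babcab => cbcab

abc->cb; bab->cb; ccb->b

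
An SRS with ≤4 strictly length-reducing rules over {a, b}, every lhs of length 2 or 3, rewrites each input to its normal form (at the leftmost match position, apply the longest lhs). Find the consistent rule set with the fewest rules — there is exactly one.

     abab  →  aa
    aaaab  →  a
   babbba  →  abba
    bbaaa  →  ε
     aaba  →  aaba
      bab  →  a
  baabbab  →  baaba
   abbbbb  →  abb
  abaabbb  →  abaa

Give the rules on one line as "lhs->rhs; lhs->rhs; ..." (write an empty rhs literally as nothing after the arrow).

  | abab => aa
  | aaaab => bab => a
  | babbba => abba
  | bbaaa => bbb => ε

aaa->b; bab->a; bbb->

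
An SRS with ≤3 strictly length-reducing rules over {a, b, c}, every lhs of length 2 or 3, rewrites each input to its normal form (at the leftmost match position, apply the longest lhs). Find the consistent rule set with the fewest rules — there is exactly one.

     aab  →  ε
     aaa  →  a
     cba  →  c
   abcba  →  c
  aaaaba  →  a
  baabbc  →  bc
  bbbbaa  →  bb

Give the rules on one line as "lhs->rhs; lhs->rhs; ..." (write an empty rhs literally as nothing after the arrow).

  | aab => ab => ε
  | aaa => aa => a
  | cba => c
  | abcba => cba => c

aa->a; ab->; ba->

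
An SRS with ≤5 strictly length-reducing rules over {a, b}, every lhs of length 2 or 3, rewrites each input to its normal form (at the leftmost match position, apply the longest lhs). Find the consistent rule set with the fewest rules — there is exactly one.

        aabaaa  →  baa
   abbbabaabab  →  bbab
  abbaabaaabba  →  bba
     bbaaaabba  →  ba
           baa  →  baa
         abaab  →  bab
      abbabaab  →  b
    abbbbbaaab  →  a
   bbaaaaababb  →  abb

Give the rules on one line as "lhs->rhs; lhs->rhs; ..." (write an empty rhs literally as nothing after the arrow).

aaa->aa; aab->b; aba->b; bbb->

  | aabaaa => baaa => baa
  | abbbabaabab => aabaabab => baabab => bbab
  | abbaabaaabba => abbbaaabba => aaaabba => aaabba => aabba => bba
  | bbaaaabba => bbaaabba => bbaabba => bbbba => ba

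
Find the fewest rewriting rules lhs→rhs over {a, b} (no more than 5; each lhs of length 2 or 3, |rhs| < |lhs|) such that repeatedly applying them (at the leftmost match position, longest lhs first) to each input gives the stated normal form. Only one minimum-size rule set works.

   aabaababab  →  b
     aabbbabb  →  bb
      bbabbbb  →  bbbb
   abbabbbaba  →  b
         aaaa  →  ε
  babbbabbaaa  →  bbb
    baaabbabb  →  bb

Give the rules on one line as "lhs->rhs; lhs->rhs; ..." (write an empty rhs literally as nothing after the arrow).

  | aabaababab => aababab => abab => b
  | aabbbabb => ababb => bb
  | bbabbbb => bbbb
  | abbabbbaba => abbbaba => baba => b

aaa->ab; ab->b; aba->; abb->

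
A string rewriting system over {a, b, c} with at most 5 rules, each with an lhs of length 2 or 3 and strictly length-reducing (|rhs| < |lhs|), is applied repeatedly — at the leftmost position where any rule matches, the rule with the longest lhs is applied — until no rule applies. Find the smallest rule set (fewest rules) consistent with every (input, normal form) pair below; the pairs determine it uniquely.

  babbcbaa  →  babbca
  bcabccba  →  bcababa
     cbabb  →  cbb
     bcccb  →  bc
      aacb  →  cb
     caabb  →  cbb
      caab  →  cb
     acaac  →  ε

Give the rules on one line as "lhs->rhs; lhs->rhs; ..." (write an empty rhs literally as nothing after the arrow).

  | babbcbaa => babbca
  | bcabccba => bcababa
  | cbabb => cbb
  | bcccb => bacb => bc

aa->; acb->c; cba->c; cc->a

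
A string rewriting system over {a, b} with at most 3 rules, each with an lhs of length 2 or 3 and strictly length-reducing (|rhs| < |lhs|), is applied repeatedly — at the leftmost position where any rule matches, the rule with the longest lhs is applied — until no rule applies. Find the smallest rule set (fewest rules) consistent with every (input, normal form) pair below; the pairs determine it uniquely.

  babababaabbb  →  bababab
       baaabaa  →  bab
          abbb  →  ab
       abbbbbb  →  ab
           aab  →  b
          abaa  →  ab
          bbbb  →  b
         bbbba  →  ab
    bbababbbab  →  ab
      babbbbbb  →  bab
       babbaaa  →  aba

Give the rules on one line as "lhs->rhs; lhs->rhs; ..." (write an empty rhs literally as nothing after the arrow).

  | babababaabbb => babababbbb => babababbb => babababb => bababab
  | baaabaa => babaa => bab
  | abbb => abb => ab
  | abbbbbb => abbbbb => abbbb => abbb => abb => ab

aa->; bb->b; bba->ab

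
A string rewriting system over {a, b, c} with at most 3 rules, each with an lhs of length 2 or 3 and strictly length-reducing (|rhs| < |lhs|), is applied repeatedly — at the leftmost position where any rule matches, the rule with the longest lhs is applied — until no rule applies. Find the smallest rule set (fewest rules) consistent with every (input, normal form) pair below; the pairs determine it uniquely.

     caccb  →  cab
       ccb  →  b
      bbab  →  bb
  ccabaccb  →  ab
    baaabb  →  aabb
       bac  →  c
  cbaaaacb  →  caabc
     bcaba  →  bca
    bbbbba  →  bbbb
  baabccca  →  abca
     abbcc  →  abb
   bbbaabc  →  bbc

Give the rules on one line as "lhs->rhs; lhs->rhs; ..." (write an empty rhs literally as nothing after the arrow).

acb->bc; ba->; cc->

  | caccb => cab
  | ccb => b
  | bbab => bb
  | ccabaccb => abaccb => accb => ab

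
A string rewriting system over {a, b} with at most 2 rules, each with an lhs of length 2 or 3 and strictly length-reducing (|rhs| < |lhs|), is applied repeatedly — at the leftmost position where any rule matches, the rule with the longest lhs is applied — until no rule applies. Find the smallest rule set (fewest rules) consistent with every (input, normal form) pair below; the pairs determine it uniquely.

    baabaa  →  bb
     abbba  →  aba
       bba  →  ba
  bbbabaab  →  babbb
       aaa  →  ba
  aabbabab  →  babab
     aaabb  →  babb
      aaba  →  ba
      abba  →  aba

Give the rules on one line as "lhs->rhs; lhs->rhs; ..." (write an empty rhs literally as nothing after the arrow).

aa->b; bba->ba

  | baabaa => bbbaa => bbaa => baa => bb
  | abbba => abba => aba
  | bba => ba
  | bbbabaab => bbabaab => babaab => babbb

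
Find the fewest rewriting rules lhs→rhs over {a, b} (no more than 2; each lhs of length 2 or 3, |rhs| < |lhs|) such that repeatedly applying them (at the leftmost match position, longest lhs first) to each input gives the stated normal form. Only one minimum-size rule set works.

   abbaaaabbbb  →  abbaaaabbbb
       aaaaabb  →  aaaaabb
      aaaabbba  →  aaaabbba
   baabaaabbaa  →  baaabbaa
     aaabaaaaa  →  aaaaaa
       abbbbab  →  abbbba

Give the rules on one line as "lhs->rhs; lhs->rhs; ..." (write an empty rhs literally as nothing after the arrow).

aba->; bab->ba

  | abbaaaabbbb
  | aaaaabb
  | aaaabbba
  | baabaaabbaa => baaabbaa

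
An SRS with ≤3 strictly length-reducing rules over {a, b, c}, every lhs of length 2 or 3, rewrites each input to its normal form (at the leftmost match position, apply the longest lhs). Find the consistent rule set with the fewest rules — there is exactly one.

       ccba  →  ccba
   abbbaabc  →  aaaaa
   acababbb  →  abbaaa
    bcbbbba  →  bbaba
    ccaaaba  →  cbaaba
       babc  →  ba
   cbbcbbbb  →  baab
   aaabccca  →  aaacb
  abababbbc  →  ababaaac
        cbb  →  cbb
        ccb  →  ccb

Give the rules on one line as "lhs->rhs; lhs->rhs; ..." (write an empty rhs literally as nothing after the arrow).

abc->a; bbb->aa; ca->b

  | ccba
  | abbbaabc => aaaaabc => aaaaa
  | acababbb => abbabbb => abbaaa
  | bcbbbba => bcaaba => bbaba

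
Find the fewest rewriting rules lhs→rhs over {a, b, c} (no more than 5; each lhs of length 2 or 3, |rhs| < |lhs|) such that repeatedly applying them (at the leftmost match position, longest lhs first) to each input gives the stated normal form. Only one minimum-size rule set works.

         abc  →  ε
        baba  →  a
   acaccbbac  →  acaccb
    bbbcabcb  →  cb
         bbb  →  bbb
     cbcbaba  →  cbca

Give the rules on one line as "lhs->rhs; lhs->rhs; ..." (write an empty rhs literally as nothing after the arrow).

  | abc => ε
  | baba => a
  | acaccbbac => acaccb
  | bbbcabcb => babcb => cb

abc->; bab->; bac->; bbc->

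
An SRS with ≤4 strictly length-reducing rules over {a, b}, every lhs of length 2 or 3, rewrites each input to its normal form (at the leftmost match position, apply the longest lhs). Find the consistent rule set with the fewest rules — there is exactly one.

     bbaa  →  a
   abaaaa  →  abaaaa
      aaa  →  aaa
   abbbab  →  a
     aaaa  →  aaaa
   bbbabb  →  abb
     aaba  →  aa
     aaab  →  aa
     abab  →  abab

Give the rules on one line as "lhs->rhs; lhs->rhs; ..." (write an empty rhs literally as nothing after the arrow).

aab->a; bba->; bbb->

  | bbaa => a
  | abaaaa
  | aaa
  | abbbab => aab => a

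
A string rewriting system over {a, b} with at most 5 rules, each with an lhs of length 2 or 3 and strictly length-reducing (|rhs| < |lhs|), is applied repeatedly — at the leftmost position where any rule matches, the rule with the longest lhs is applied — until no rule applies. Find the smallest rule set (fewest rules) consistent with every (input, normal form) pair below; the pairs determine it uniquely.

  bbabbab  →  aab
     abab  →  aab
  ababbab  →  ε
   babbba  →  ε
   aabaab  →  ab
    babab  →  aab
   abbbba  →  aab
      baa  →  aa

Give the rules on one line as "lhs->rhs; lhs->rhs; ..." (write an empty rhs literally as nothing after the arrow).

aaa->; ba->a; bb->a; bba->b

  | bbabbab => bbbab => abab => aab
  | abab => aab
  | ababbab => aabbab => aabb => aaa => ε
  | babbba => abbba => aaba => aaa => ε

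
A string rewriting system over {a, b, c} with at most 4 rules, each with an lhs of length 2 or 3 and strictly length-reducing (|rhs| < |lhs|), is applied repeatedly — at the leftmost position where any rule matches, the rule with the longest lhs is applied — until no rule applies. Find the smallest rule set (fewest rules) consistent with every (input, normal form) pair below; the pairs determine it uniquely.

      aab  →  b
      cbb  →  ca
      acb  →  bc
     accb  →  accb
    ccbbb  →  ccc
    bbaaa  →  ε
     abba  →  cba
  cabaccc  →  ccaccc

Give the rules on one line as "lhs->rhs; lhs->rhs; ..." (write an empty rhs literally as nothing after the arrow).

  | aab => b
  | cbb => ca
  | acb => bc
  | accb

aa->; ab->c; acb->bc; bb->a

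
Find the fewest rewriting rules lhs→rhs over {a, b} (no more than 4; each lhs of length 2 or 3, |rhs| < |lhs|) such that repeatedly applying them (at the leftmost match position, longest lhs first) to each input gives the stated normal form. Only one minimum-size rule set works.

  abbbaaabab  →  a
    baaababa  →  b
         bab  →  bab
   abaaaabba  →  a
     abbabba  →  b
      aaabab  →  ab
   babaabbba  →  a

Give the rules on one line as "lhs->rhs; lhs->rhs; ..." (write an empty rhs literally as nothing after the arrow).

aa->b; aba->bb; bb->a; bbb->a

  | abbbaaabab => aaaaabab => baaabab => bbabab => aabab => bbab => aab => bb => a
  | baaababa => bbababa => aababa => bbaba => aaba => bba => aa => b
  | bab
  | abaaaabba => bbaaabba => aaaabba => baabba => bbbba => aba => bb => a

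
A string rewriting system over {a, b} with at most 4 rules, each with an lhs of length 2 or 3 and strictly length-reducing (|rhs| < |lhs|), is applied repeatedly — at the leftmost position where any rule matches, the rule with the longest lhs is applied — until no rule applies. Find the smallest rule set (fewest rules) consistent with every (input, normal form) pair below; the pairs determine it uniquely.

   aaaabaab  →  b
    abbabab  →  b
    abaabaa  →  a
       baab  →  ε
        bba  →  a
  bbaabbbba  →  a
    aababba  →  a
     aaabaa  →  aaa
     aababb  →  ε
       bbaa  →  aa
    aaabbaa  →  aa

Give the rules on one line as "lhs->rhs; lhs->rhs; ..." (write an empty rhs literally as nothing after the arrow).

ab->b; aba->; bb->

  | aaaabaab => aaaab => aaab => aab => ab => b
  | abbabab => bbabab => abab => b
  | abaabaa => abaa => a
  | baab => bab => bb => ε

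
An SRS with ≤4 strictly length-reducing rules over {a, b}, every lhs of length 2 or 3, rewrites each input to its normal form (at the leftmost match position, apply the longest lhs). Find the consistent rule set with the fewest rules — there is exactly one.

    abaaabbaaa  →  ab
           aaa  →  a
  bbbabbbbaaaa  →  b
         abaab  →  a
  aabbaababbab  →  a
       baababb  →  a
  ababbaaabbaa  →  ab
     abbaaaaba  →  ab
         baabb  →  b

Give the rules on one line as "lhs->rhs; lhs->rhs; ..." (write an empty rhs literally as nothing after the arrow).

aa->a; ba->b; bb->

  | abaaabbaaa => abaabbaaa => ababbaaa => abbbaaa => abaaa => abaa => aba => ab
  | aaa => aa => a
  | bbbabbbbaaaa => babbbbaaaa => bbbbbaaaa => bbbaaaa => baaaa => baaa => baa => ba => b
  | abaab => abab => abb => a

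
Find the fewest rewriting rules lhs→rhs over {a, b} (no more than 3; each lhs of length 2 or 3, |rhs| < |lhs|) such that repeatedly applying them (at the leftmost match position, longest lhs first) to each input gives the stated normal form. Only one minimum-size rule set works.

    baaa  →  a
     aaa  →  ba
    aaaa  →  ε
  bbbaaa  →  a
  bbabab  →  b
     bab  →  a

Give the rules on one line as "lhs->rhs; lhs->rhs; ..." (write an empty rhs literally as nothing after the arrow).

aa->b; bab->a; bb->

  | baaa => bba => a
  | aaa => ba
  | aaaa => baa => bb => ε
  | bbbaaa => baaa => bba => a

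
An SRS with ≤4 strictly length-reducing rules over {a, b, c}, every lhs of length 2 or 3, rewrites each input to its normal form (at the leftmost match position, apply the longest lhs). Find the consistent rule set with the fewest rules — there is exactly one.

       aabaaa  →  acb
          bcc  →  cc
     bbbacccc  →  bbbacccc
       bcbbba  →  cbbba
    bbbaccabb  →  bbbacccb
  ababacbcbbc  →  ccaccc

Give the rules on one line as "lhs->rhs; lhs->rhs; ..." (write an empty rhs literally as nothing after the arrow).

aaa->b; ab->c; bc->c

  | aabaaa => acaaa => acb
  | bcc => cc
  | bbbacccc
  | bcbbba => cbbba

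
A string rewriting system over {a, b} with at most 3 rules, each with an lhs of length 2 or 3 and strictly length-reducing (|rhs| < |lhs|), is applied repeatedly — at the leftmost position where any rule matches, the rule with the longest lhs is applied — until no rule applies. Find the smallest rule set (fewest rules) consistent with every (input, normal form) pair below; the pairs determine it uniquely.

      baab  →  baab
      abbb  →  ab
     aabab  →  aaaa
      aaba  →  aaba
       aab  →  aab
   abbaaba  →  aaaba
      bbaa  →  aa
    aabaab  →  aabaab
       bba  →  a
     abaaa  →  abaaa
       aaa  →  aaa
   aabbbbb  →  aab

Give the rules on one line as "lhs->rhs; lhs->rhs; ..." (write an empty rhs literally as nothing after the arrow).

bab->aa; bb->

  | baab
  | abbb => ab
  | aabab => aaaa
  | aaba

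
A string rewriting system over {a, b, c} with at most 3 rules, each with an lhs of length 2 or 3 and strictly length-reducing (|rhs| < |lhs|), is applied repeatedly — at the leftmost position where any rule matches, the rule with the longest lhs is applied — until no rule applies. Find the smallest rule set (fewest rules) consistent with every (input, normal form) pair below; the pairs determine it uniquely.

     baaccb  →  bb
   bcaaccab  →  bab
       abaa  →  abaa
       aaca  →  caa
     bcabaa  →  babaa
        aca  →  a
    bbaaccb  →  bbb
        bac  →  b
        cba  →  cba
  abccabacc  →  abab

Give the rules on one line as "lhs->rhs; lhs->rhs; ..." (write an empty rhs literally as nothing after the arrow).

  | baaccb => bcacb => bacb => bb
  | bcaaccab => baaccab => bcacab => bacab => bab
  | abaa
  | aaca => caa

aac->ca; ac->; bc->b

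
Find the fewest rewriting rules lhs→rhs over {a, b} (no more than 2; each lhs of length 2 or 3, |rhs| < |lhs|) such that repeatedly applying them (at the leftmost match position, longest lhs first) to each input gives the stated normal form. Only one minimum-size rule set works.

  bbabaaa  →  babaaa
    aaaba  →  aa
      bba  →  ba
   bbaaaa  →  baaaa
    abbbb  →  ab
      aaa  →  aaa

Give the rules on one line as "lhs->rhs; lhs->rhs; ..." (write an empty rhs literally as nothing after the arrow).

  | bbabaaa => babaaa
  | aaaba => aa
  | bba => ba
  | bbaaaa => baaaa

aab->; bb->b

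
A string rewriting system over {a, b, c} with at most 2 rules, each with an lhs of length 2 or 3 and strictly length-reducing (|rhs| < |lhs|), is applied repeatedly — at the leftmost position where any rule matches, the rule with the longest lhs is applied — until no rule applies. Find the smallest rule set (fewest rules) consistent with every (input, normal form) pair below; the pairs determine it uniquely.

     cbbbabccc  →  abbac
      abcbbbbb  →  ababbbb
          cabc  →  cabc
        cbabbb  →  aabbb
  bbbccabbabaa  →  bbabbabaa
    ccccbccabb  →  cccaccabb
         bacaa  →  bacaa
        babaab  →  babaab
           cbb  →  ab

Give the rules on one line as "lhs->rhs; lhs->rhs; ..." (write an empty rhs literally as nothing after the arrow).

  | cbbbabccc => abbabccc => abbac
  | abcbbbbb => ababbbb
  | cabc
  | cbabbb => aabbb

bcc->; cb->a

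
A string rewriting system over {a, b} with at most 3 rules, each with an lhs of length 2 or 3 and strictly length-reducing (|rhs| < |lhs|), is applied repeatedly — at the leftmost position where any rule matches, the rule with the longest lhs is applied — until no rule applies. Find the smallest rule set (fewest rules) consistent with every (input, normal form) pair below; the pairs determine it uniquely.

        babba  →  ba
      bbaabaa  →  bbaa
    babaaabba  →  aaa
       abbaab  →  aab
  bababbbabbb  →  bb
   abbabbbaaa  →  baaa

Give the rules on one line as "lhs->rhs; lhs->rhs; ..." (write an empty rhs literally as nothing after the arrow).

  | babba => ba
  | bbaabaa => bbaa
  | babaaabba => aaabba => aaa
  | abbaab => aab

aba->; abb->; bab->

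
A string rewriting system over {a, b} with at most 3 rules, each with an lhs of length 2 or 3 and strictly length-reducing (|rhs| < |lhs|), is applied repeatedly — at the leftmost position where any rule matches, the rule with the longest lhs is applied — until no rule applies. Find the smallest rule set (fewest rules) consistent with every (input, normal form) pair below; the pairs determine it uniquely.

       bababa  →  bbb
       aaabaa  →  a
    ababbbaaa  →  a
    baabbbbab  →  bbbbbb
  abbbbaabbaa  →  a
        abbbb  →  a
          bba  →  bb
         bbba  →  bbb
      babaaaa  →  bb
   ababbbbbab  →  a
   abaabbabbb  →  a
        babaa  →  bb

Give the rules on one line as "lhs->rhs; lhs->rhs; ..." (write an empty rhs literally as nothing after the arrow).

aa->a; ab->a; ba->b

  | bababa => bbaba => bbba => bbb
  | aaabaa => aabaa => abaa => aaa => aa => a
  | ababbbaaa => aabbbaaa => abbbaaa => abbaaa => abaaa => aaaa => aaa => aa => a
  | baabbbbab => babbbbab => bbbbbab => bbbbbb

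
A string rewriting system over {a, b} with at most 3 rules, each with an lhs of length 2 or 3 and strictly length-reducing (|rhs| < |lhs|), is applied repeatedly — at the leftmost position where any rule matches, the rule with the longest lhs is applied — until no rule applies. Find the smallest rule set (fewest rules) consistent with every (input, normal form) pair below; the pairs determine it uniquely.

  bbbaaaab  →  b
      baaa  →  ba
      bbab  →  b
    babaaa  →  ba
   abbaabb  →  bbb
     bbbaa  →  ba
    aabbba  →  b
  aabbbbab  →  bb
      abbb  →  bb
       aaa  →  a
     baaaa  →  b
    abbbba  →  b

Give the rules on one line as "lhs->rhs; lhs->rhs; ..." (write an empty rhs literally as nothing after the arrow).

aa->; ab->; bba->ab

  | bbbaaaab => babaaab => baaab => bab => b
  | baaa => ba
  | bbab => abb => b
  | babaaa => baaa => ba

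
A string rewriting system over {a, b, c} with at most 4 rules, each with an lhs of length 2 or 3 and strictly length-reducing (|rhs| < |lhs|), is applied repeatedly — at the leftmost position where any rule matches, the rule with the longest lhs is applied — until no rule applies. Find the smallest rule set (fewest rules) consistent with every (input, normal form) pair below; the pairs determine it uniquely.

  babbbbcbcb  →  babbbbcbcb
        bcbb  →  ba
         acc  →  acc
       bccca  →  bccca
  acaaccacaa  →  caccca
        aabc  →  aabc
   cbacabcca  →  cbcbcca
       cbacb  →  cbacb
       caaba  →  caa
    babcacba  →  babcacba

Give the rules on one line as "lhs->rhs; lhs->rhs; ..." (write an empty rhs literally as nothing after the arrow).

aba->a; aca->c; cbb->a

  | babbbbcbcb
  | bcbb => ba
  | acc
  | bccca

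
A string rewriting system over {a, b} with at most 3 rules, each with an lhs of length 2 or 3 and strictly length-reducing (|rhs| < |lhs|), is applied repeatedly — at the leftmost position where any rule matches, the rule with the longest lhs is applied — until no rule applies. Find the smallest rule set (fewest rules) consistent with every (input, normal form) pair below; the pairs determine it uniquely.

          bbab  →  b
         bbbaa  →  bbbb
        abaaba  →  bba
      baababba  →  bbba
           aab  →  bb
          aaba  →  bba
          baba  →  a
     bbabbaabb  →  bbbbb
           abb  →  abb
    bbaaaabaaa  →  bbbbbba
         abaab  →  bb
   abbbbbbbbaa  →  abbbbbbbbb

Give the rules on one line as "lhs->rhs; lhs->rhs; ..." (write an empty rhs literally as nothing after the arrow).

  | bbab => b
  | bbbaa => bbbb
  | abaaba => aaba => bba
  | baababba => bbbabba => bbba

aa->b; aba->a; bab->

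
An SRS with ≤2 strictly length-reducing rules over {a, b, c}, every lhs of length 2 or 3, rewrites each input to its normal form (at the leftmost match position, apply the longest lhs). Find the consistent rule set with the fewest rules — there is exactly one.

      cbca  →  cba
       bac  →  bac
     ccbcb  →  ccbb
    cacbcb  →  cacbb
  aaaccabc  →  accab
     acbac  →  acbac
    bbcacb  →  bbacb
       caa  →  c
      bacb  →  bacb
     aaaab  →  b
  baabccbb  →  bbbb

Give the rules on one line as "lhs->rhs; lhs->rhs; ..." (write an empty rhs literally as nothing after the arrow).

aa->; bc->b

  | cbca => cba
  | bac
  | ccbcb => ccbb
  | cacbcb => cacbb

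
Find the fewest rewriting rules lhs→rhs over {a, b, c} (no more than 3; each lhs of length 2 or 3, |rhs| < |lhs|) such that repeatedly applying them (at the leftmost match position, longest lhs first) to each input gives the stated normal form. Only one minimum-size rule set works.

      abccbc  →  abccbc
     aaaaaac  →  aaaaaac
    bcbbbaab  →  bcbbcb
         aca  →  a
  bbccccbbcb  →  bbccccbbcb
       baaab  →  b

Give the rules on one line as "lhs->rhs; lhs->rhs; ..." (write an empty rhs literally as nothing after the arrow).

  | abccbc
  | aaaaaac
  | bcbbbaab => bcbbcb
  | aca => a

baa->c; ca->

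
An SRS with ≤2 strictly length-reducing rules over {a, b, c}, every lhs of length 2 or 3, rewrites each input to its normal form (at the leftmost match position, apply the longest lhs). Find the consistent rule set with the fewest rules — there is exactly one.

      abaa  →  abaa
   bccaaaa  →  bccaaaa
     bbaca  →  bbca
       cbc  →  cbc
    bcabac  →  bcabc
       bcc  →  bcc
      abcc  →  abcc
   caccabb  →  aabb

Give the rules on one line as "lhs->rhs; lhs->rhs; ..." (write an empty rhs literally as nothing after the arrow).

ac->c; ccc->a

  | abaa
  | bccaaaa
  | bbaca => bbca
  | cbc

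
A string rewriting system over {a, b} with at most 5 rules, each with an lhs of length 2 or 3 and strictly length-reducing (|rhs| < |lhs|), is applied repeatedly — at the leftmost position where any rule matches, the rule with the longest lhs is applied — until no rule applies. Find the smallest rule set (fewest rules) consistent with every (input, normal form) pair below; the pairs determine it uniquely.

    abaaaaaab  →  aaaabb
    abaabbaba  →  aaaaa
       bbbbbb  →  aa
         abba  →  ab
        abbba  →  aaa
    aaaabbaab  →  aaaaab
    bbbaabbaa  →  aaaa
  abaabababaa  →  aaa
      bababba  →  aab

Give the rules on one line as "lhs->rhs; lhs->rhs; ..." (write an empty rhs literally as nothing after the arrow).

  | abaaaaaab => aabaaaab => aaabaab => aaaabb
  | abaabbaba => aabbbaba => aaaaba => aaaaa
  | bbbbbb => abbb => aa
  | abba => ab

ba->a; baa->ab; bba->b; bbb->a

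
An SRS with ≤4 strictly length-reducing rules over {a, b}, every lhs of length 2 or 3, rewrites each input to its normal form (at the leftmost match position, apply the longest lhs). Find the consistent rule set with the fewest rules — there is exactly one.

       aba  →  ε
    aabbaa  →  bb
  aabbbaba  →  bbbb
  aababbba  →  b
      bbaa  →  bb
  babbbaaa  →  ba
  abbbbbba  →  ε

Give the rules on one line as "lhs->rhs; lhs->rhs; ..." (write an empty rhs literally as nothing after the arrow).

aa->; aaa->; ab->a; bba->bb

  | aba => aa => ε
  | aabbaa => bbaa => bba => bb
  | aabbbaba => bbbaba => bbbba => bbbb
  | aababbba => babbba => babba => baba => baa => b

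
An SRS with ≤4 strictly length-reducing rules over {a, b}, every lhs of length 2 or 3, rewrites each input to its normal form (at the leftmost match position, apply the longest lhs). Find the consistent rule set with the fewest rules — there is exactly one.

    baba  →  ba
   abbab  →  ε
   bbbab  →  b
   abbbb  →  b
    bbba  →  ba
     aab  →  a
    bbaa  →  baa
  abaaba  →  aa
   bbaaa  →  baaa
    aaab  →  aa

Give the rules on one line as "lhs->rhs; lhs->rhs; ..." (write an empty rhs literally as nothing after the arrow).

  | baba => ba
  | abbab => ab => ε
  | bbbab => bbab => bab => b
  | abbbb => bb => b

ab->; abb->; bb->b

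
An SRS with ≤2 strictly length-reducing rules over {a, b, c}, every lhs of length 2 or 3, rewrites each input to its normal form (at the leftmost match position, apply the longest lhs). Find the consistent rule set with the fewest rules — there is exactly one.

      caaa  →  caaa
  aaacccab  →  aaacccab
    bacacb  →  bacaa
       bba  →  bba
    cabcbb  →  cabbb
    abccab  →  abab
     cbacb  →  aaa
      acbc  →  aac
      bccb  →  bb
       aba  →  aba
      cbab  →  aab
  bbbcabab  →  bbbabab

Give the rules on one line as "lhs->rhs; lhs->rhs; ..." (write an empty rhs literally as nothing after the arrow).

  | caaa
  | aaacccab
  | bacacb => bacaa
  | bba

bc->b; cb->a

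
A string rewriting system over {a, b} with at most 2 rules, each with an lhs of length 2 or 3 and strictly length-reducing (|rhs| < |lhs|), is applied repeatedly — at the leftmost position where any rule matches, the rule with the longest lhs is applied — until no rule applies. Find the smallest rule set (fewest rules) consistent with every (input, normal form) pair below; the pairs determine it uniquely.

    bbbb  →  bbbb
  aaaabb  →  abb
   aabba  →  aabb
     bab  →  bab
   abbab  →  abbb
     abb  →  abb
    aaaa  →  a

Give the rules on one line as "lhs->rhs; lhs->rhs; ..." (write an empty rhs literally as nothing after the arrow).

  | bbbb
  | aaaabb => abb
  | aabba => aabb
  | bab

aaa->; bba->bb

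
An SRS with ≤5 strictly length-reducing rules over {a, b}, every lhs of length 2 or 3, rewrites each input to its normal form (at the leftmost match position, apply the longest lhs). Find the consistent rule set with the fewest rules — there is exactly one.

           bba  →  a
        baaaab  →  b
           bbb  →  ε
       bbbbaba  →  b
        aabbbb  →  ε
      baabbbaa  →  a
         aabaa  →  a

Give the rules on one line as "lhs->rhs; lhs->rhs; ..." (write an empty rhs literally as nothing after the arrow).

aa->a; ab->; aba->; bb->a

  | bba => aa => a
  | baaaab => baaab => baab => bab => b
  | bbb => ab => ε
  | bbbbaba => abbaba => baba => b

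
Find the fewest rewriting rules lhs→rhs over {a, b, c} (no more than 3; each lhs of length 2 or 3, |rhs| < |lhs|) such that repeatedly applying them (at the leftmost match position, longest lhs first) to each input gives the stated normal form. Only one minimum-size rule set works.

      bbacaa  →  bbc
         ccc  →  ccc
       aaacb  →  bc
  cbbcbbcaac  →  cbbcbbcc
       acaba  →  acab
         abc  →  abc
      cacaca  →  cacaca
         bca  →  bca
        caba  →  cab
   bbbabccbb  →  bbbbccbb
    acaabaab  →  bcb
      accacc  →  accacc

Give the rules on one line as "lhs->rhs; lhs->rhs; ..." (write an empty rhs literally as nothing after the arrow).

  | bbacaa => bbcaa => bbc
  | ccc
  | aaacb => acb => bc
  | cbbcbbcaac => cbbcbbcc

aa->; acb->bc; ba->b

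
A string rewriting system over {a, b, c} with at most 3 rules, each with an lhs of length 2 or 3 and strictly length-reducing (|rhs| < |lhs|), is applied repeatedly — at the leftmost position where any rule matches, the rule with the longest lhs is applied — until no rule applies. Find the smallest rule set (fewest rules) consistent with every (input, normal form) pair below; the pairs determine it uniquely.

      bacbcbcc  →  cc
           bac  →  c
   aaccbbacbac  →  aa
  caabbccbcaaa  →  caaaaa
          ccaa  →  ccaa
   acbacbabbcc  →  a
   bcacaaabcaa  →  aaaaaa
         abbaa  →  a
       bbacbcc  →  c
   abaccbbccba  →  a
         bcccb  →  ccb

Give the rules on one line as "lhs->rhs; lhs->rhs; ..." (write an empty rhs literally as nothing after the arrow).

  | bacbcbcc => cbcbcc => cbcc => cc
  | bac => c
  | aaccbbacbac => aacbbacbac => aabbacbac => aabcbac => aabac => aac => aa
  | caabbccbcaaa => caabcbcaaa => caabcaaa => caaaaa

ac->a; ba->; bc->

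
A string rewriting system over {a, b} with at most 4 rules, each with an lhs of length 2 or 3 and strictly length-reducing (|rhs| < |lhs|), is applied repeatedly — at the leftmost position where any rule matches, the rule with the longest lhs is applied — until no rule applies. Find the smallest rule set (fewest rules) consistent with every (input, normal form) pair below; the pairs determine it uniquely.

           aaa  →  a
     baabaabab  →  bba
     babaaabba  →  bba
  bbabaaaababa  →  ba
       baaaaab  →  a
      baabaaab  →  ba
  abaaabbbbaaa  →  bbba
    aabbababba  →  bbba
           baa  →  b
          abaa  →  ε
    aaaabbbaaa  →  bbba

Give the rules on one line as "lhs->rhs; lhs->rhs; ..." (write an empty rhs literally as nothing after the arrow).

aa->; ab->; bab->a

  | aaa => a
  | baabaabab => bbaabab => bbbab => bba
  | babaaabba => aaaabba => aabba => bba
  | bbabaaaababa => baaaaababa => baaababa => bababa => aaba => ba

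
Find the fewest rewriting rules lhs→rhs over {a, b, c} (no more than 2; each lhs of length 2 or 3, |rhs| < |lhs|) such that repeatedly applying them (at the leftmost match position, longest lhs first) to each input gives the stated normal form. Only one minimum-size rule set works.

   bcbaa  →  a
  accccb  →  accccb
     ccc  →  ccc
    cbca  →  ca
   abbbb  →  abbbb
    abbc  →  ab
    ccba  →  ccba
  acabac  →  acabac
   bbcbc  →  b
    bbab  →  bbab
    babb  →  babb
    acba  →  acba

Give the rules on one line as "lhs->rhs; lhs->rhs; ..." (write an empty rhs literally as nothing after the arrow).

baa->a; bc->

  | bcbaa => baa => a
  | accccb
  | ccc
  | cbca => ca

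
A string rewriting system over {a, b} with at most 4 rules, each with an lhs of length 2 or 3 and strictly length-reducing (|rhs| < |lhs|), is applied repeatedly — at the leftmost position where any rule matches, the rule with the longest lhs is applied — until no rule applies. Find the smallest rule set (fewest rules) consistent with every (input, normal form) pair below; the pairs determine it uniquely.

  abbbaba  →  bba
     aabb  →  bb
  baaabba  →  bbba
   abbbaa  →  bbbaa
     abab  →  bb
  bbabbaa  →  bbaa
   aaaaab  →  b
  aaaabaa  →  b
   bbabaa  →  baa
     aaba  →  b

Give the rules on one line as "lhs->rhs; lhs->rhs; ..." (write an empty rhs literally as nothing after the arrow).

aaa->; ab->b; aba->ab; bab->

  | abbbaba => bbbaba => bba
  | aabb => abb => bb
  | baaabba => bbba
  | abbbaa => bbbaa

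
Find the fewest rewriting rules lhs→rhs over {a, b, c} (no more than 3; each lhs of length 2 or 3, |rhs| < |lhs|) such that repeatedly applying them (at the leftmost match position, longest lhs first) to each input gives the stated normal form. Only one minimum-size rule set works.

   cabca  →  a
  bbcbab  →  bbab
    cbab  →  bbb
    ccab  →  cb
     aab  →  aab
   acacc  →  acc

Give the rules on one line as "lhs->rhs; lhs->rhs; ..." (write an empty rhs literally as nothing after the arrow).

  | cabca => bca => a
  | bbcbab => bbab
  | cbab => bbb
  | ccab => cb

bc->; ca->; cba->bb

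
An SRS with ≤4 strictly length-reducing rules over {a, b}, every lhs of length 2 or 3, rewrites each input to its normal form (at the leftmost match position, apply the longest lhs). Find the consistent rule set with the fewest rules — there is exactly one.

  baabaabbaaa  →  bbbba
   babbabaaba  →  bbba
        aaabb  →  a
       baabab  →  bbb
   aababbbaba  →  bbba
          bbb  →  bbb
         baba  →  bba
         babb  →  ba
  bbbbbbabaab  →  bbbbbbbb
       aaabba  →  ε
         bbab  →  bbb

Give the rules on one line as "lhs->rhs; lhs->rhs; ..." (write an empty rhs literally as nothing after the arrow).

aa->; ab->b; abb->a

  | baabaabbaaa => bbaabbaaa => bbbbaaa => bbbba
  | babbabaaba => baabaaba => bbaaba => bbba
  | aaabb => abb => a
  | baabab => bbab => bbb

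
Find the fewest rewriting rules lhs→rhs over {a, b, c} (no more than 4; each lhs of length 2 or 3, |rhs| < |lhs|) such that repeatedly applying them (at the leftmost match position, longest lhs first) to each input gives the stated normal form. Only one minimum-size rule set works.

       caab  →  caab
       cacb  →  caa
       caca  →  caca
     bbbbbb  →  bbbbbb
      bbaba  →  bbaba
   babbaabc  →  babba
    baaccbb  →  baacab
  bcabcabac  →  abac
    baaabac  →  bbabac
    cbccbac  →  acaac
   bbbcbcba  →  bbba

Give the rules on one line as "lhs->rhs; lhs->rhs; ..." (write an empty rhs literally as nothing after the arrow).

aaa->ba; abc->; bc->; cb->a

  | caab
  | cacb => caa
  | caca
  | bbbbbb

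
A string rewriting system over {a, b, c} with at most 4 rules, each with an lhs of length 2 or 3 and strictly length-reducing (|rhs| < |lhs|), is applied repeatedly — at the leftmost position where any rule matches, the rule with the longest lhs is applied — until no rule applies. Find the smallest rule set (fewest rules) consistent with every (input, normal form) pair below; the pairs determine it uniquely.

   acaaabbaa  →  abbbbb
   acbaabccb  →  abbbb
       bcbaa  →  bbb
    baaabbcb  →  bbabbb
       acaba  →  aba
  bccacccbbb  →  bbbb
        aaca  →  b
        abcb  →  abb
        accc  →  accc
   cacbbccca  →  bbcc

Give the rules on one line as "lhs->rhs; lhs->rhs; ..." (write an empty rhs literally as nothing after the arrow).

aa->b; ca->; caa->ba; cb->b

  | acaaabbaa => abaabbaa => abbbbaa => abbbbb
  | acbaabccb => abaabccb => abbbccb => abbbcb => abbbb
  | bcbaa => bbaa => bbb
  | baaabbcb => bbabbcb => bbabbb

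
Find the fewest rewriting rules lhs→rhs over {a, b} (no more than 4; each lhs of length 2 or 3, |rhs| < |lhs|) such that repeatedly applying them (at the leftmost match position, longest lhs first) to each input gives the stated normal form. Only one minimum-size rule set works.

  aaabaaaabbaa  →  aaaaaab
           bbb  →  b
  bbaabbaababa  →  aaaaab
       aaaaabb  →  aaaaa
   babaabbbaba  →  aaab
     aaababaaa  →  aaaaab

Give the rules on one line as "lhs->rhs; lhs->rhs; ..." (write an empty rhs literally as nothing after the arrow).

ba->b; baa->ab; bab->ab; bb->

  | aaabaaaabbaa => aaaabaabbaa => aaaaabbbaa => aaaaabaa => aaaaaab
  | bbb => b
  | bbaabbaababa => aabbaababa => aaaababa => aaaaaba => aaaaab
  | aaaaabb => aaaaa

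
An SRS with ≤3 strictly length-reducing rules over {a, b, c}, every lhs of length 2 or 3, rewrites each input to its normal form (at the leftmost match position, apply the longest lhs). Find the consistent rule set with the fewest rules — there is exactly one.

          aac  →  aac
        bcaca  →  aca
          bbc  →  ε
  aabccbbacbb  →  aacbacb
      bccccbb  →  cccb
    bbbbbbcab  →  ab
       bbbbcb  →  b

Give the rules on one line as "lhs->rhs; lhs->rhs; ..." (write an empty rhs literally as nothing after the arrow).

  | aac
  | bcaca => aca
  | bbc => bc => ε
  | aabccbbacbb => aacbbacbb => aacbacbb => aacbacb

bb->b; bc->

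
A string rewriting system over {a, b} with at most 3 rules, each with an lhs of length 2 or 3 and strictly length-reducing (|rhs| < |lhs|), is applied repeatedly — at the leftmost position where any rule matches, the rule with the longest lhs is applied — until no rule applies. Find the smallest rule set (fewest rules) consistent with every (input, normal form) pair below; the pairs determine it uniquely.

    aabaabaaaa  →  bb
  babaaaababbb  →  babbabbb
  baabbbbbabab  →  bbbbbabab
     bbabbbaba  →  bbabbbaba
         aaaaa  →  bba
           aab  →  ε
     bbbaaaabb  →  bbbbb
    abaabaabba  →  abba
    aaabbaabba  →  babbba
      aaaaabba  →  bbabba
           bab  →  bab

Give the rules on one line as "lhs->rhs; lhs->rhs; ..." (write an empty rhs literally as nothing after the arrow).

  | aabaabaaaa => aabaaaa => aaaa => baa => bb
  | babaaaababbb => babbaababbb => babbabbb
  | baabbbbbabab => bbbbbabab
  | bbabbbaba

aa->b; aab->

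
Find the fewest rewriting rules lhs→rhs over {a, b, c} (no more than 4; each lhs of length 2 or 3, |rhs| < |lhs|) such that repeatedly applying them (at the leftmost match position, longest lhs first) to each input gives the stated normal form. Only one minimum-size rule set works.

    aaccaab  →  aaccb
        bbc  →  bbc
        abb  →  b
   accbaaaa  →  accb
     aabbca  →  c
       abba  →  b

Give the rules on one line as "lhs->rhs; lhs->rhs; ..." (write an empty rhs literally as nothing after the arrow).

ab->; ba->b; ca->c

  | aaccaab => aaccab => aaccb
  | bbc
  | abb => b
  | accbaaaa => accbaaa => accbaa => accba => accb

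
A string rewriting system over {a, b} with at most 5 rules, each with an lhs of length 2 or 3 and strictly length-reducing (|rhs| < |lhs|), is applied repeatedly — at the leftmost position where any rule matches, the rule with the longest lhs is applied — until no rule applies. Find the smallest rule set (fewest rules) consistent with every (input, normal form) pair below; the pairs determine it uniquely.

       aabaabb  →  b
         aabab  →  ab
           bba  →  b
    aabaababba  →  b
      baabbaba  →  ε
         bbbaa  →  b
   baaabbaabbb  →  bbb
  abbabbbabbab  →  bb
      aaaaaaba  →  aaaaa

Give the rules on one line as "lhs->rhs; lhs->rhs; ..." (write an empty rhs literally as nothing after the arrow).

  | aabaabb => aabb => b
  | aabab => ab
  | bba => b
  | aabaababba => aababba => abba => bba => b

aab->; abb->bb; ba->; bab->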